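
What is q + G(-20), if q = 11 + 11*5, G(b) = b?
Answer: 46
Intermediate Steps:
q = 66 (q = 11 + 55 = 66)
q + G(-20) = 66 - 20 = 46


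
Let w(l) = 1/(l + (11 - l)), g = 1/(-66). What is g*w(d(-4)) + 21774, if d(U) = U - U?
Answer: 15807923/726 ≈ 21774.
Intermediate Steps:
d(U) = 0
g = -1/66 ≈ -0.015152
w(l) = 1/11
g*w(d(-4)) + 21774 = -1/66*1/11 + 21774 = -1/726 + 21774 = 15807923/726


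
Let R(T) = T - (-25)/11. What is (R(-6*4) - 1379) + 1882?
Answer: 5294/11 ≈ 481.27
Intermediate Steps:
R(T) = 25/11 + T (R(T) = T - (-25)/11 = T - 1*(-25/11) = T + 25/11 = 25/11 + T)
(R(-6*4) - 1379) + 1882 = ((25/11 - 6*4) - 1379) + 1882 = ((25/11 - 24) - 1379) + 1882 = (-239/11 - 1379) + 1882 = -15408/11 + 1882 = 5294/11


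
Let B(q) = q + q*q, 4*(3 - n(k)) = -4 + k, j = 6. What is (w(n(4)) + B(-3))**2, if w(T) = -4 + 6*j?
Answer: 1444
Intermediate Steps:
n(k) = 4 - k/4 (n(k) = 3 - (-4 + k)/4 = 3 + (1 - k/4) = 4 - k/4)
w(T) = 32 (w(T) = -4 + 6*6 = -4 + 36 = 32)
B(q) = q + q**2
(w(n(4)) + B(-3))**2 = (32 - 3*(1 - 3))**2 = (32 - 3*(-2))**2 = (32 + 6)**2 = 38**2 = 1444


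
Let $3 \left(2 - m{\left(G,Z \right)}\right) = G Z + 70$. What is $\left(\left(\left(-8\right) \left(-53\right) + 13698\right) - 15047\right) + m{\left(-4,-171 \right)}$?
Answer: $- \frac{3523}{3} \approx -1174.3$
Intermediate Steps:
$m{\left(G,Z \right)} = - \frac{64}{3} - \frac{G Z}{3}$ ($m{\left(G,Z \right)} = 2 - \frac{G Z + 70}{3} = 2 - \frac{70 + G Z}{3} = 2 - \left(\frac{70}{3} + \frac{G Z}{3}\right) = - \frac{64}{3} - \frac{G Z}{3}$)
$\left(\left(\left(-8\right) \left(-53\right) + 13698\right) - 15047\right) + m{\left(-4,-171 \right)} = \left(\left(\left(-8\right) \left(-53\right) + 13698\right) - 15047\right) - \left(\frac{64}{3} - -228\right) = \left(\left(424 + 13698\right) - 15047\right) - \frac{748}{3} = \left(14122 - 15047\right) - \frac{748}{3} = -925 - \frac{748}{3} = - \frac{3523}{3}$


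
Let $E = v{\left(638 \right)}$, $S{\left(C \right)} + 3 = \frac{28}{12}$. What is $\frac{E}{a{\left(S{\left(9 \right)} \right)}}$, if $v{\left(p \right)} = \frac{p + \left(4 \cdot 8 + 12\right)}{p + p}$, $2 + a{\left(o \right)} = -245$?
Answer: $- \frac{31}{14326} \approx -0.0021639$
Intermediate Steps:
$S{\left(C \right)} = - \frac{2}{3}$ ($S{\left(C \right)} = -3 + \frac{28}{12} = -3 + 28 \cdot \frac{1}{12} = -3 + \frac{7}{3} = - \frac{2}{3}$)
$a{\left(o \right)} = -247$ ($a{\left(o \right)} = -2 - 245 = -247$)
$v{\left(p \right)} = \frac{44 + p}{2 p}$ ($v{\left(p \right)} = \frac{p + \left(32 + 12\right)}{2 p} = \left(p + 44\right) \frac{1}{2 p} = \left(44 + p\right) \frac{1}{2 p} = \frac{44 + p}{2 p}$)
$E = \frac{31}{58}$ ($E = \frac{44 + 638}{2 \cdot 638} = \frac{1}{2} \cdot \frac{1}{638} \cdot 682 = \frac{31}{58} \approx 0.53448$)
$\frac{E}{a{\left(S{\left(9 \right)} \right)}} = \frac{31}{58 \left(-247\right)} = \frac{31}{58} \left(- \frac{1}{247}\right) = - \frac{31}{14326}$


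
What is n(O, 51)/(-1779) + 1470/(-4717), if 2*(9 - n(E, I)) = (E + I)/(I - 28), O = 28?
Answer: -121876175/386010978 ≈ -0.31573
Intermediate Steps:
n(E, I) = 9 - (E + I)/(2*(-28 + I)) (n(E, I) = 9 - (E + I)/(2*(I - 28)) = 9 - (E + I)/(2*(-28 + I)))
n(O, 51)/(-1779) + 1470/(-4717) = ((-504 - 1*28 + 17*51)/(2*(-28 + 51)))/(-1779) + 1470/(-4717) = ((½)*(-504 - 28 + 867)/23)*(-1/1779) + 1470*(-1/4717) = ((½)*(1/23)*335)*(-1/1779) - 1470/4717 = (335/46)*(-1/1779) - 1470/4717 = -335/81834 - 1470/4717 = -121876175/386010978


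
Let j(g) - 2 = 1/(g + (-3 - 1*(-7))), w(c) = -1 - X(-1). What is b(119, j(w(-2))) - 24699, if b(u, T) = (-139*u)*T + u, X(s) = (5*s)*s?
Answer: -98783/2 ≈ -49392.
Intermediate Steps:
X(s) = 5*s²
w(c) = -6 (w(c) = -1 - 5*(-1)² = -1 - 5 = -6)
j(g) = 2 + 1/(4 + g) (j(g) = 2 + 1/(g + (-3 - 1*(-7))) = 2 + 1/(g + (-3 + 7)) = 2 + 1/(g + 4) = 2 + 1/(4 + g))
b(u, T) = u - 139*T*u (b(u, T) = -139*T*u + u = u - 139*T*u)
b(119, j(w(-2))) - 24699 = 119*(1 - 139*(9 + 2*(-6))/(4 - 6)) - 24699 = 119*(1 - 139*(9 - 12)/(-2)) - 24699 = 119*(1 - (-139)*(-3)/2) - 24699 = 119*(1 - 139*3/2) - 24699 = 119*(1 - 417/2) - 24699 = 119*(-415/2) - 24699 = -49385/2 - 24699 = -98783/2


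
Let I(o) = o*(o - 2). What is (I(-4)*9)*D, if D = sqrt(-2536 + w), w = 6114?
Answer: 216*sqrt(3578) ≈ 12920.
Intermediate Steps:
I(o) = o*(-2 + o)
D = sqrt(3578) (D = sqrt(-2536 + 6114) = sqrt(3578) ≈ 59.816)
(I(-4)*9)*D = (-4*(-2 - 4)*9)*sqrt(3578) = (-4*(-6)*9)*sqrt(3578) = (24*9)*sqrt(3578) = 216*sqrt(3578)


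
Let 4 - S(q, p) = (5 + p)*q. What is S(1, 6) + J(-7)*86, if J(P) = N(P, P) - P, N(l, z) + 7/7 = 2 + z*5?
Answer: -2329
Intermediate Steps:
S(q, p) = 4 - q*(5 + p) (S(q, p) = 4 - (5 + p)*q = 4 - q*(5 + p))
N(l, z) = 1 + 5*z (N(l, z) = -1 + (2 + z*5) = -1 + (2 + 5*z) = 1 + 5*z)
J(P) = 1 + 4*P (J(P) = (1 + 5*P) - P = 1 + 4*P)
S(1, 6) + J(-7)*86 = (4 - 5*1 - 1*6*1) + (1 + 4*(-7))*86 = (4 - 5 - 6) + (1 - 28)*86 = -7 - 27*86 = -7 - 2322 = -2329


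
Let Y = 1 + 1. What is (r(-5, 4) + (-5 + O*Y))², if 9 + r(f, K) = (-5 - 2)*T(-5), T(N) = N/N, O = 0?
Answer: 441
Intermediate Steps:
Y = 2
T(N) = 1
r(f, K) = -16 (r(f, K) = -9 + (-5 - 2)*1 = -9 - 7*1 = -9 - 7 = -16)
(r(-5, 4) + (-5 + O*Y))² = (-16 + (-5 + 0*2))² = (-16 + (-5 + 0))² = (-16 - 5)² = (-21)² = 441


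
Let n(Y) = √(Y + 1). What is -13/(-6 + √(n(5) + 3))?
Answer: 13/(6 - √(3 + √6)) ≈ 3.5465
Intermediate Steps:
n(Y) = √(1 + Y)
-13/(-6 + √(n(5) + 3)) = -13/(-6 + √(√(1 + 5) + 3)) = -13/(-6 + √(√6 + 3)) = -13/(-6 + √(3 + √6))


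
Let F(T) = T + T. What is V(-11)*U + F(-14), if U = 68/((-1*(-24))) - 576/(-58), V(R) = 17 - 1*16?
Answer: -2651/174 ≈ -15.236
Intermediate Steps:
F(T) = 2*T
V(R) = 1 (V(R) = 17 - 16 = 1)
U = 2221/174 (U = 68/24 - 576*(-1/58) = 68*(1/24) + 288/29 = 17/6 + 288/29 = 2221/174 ≈ 12.764)
V(-11)*U + F(-14) = 1*(2221/174) + 2*(-14) = 2221/174 - 28 = -2651/174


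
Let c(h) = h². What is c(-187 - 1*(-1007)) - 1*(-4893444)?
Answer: 5565844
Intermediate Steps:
c(-187 - 1*(-1007)) - 1*(-4893444) = (-187 - 1*(-1007))² - 1*(-4893444) = (-187 + 1007)² + 4893444 = 820² + 4893444 = 672400 + 4893444 = 5565844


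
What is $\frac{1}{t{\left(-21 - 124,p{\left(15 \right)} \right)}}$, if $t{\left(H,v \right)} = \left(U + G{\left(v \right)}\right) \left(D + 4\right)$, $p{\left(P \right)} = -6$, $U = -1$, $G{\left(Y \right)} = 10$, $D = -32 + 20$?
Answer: $- \frac{1}{72} \approx -0.013889$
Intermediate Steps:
$D = -12$
$t{\left(H,v \right)} = -72$ ($t{\left(H,v \right)} = \left(-1 + 10\right) \left(-12 + 4\right) = 9 \left(-8\right) = -72$)
$\frac{1}{t{\left(-21 - 124,p{\left(15 \right)} \right)}} = \frac{1}{-72} = - \frac{1}{72}$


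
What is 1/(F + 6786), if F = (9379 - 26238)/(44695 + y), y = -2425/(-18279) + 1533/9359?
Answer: 1092309378311/7411999423729689 ≈ 0.00014737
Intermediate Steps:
y = 7245326/24439023 (y = -2425*(-1/18279) + 1533*(1/9359) = 2425/18279 + 219/1337 = 7245326/24439023 ≈ 0.29647)
F = -412017488757/1092309378311 (F = (9379 - 26238)/(44695 + 7245326/24439023) = -16859/1092309378311/24439023 = -16859*24439023/1092309378311 = -412017488757/1092309378311 ≈ -0.37720)
1/(F + 6786) = 1/(-412017488757/1092309378311 + 6786) = 1/(7411999423729689/1092309378311) = 1092309378311/7411999423729689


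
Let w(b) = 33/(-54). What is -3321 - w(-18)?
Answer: -59767/18 ≈ -3320.4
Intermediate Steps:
w(b) = -11/18 (w(b) = 33*(-1/54) = -11/18)
-3321 - w(-18) = -3321 - 1*(-11/18) = -3321 + 11/18 = -59767/18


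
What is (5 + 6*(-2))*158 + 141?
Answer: -965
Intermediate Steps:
(5 + 6*(-2))*158 + 141 = (5 - 12)*158 + 141 = -7*158 + 141 = -1106 + 141 = -965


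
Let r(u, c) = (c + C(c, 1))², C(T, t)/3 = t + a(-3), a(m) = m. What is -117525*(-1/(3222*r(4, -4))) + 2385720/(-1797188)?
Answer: -1858214881/1930179912 ≈ -0.96272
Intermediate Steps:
C(T, t) = -9 + 3*t (C(T, t) = 3*(t - 3) = 3*(-3 + t) = -9 + 3*t)
r(u, c) = (-6 + c)² (r(u, c) = (c + (-9 + 3*1))² = (c + (-9 + 3))² = (c - 6)² = (-6 + c)²)
-117525*(-1/(3222*r(4, -4))) + 2385720/(-1797188) = -117525*(-1/(3222*(-6 - 4)²)) + 2385720/(-1797188) = -117525/((-3222*(-10)²)) + 2385720*(-1/1797188) = -117525/((-3222*100)) - 596430/449297 = -117525/(-322200) - 596430/449297 = -117525*(-1/322200) - 596430/449297 = 1567/4296 - 596430/449297 = -1858214881/1930179912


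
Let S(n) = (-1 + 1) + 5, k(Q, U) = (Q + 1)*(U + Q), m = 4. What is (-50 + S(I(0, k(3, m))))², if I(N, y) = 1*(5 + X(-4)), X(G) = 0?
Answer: 2025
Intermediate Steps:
k(Q, U) = (1 + Q)*(Q + U)
I(N, y) = 5 (I(N, y) = 1*(5 + 0) = 1*5 = 5)
S(n) = 5 (S(n) = 0 + 5 = 5)
(-50 + S(I(0, k(3, m))))² = (-50 + 5)² = (-45)² = 2025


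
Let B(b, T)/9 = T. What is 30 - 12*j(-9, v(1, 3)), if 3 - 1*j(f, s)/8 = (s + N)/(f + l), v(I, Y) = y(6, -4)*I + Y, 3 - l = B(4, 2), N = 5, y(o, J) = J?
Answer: -274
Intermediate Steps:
B(b, T) = 9*T
l = -15 (l = 3 - 9*2 = 3 - 1*18 = 3 - 18 = -15)
v(I, Y) = Y - 4*I (v(I, Y) = -4*I + Y = Y - 4*I)
j(f, s) = 24 - 8*(5 + s)/(-15 + f) (j(f, s) = 24 - 8*(s + 5)/(f - 15) = 24 - 8*(5 + s)/(-15 + f))
30 - 12*j(-9, v(1, 3)) = 30 - 96*(-50 - (3 - 4*1) + 3*(-9))/(-15 - 9) = 30 - 96*(-50 - (3 - 4) - 27)/(-24) = 30 - 96*(-1)*(-50 - 1*(-1) - 27)/24 = 30 - 96*(-1)*(-50 + 1 - 27)/24 = 30 - 96*(-1)*(-76)/24 = 30 - 12*76/3 = 30 - 304 = -274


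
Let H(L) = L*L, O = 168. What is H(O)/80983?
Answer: 4032/11569 ≈ 0.34852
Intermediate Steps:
H(L) = L²
H(O)/80983 = 168²/80983 = 28224*(1/80983) = 4032/11569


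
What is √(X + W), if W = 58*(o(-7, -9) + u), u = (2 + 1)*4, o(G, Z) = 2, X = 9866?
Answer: √10678 ≈ 103.33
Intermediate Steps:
u = 12 (u = 3*4 = 12)
W = 812 (W = 58*(2 + 12) = 58*14 = 812)
√(X + W) = √(9866 + 812) = √10678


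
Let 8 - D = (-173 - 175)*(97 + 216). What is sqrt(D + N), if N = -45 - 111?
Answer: 2*sqrt(27194) ≈ 329.81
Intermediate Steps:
N = -156
D = 108932 (D = 8 - (-173 - 175)*(97 + 216) = 8 - (-348)*313 = 8 - 1*(-108924) = 8 + 108924 = 108932)
sqrt(D + N) = sqrt(108932 - 156) = sqrt(108776) = 2*sqrt(27194)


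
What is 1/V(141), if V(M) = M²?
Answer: 1/19881 ≈ 5.0299e-5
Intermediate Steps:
1/V(141) = 1/(141²) = 1/19881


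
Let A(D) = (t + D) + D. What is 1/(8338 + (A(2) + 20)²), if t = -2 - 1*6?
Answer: 1/8594 ≈ 0.00011636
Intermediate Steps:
t = -8 (t = -2 - 6 = -8)
A(D) = -8 + 2*D (A(D) = (-8 + D) + D = -8 + 2*D)
1/(8338 + (A(2) + 20)²) = 1/(8338 + ((-8 + 2*2) + 20)²) = 1/(8338 + ((-8 + 4) + 20)²) = 1/(8338 + (-4 + 20)²) = 1/(8338 + 16²) = 1/(8338 + 256) = 1/8594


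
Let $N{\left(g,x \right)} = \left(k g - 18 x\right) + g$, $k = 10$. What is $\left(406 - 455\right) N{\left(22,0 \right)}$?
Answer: $-11858$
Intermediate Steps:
$N{\left(g,x \right)} = - 18 x + 11 g$ ($N{\left(g,x \right)} = \left(10 g - 18 x\right) + g = \left(- 18 x + 10 g\right) + g = - 18 x + 11 g$)
$\left(406 - 455\right) N{\left(22,0 \right)} = \left(406 - 455\right) \left(\left(-18\right) 0 + 11 \cdot 22\right) = - 49 \left(0 + 242\right) = \left(-49\right) 242 = -11858$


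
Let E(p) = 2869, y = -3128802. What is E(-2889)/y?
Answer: -2869/3128802 ≈ -0.00091696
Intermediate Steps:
E(-2889)/y = 2869/(-3128802) = 2869*(-1/3128802) = -2869/3128802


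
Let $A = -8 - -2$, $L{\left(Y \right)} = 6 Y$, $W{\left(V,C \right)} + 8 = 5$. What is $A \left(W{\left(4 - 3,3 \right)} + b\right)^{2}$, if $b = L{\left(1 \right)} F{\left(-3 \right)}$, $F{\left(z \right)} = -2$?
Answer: $-1350$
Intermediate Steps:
$W{\left(V,C \right)} = -3$ ($W{\left(V,C \right)} = -8 + 5 = -3$)
$b = -12$ ($b = 6 \cdot 1 \left(-2\right) = 6 \left(-2\right) = -12$)
$A = -6$ ($A = -8 + 2 = -6$)
$A \left(W{\left(4 - 3,3 \right)} + b\right)^{2} = - 6 \left(-3 - 12\right)^{2} = - 6 \left(-15\right)^{2} = \left(-6\right) 225 = -1350$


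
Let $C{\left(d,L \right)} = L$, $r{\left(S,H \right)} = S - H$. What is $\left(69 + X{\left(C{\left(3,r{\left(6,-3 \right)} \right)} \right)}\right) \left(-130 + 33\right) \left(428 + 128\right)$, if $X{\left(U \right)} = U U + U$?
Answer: $-8575188$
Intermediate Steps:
$X{\left(U \right)} = U + U^{2}$ ($X{\left(U \right)} = U^{2} + U = U + U^{2}$)
$\left(69 + X{\left(C{\left(3,r{\left(6,-3 \right)} \right)} \right)}\right) \left(-130 + 33\right) \left(428 + 128\right) = \left(69 + \left(6 - -3\right) \left(1 + \left(6 - -3\right)\right)\right) \left(-130 + 33\right) \left(428 + 128\right) = \left(69 + \left(6 + 3\right) \left(1 + \left(6 + 3\right)\right)\right) \left(-97\right) 556 = \left(69 + 9 \left(1 + 9\right)\right) \left(-97\right) 556 = \left(69 + 9 \cdot 10\right) \left(-97\right) 556 = \left(69 + 90\right) \left(-97\right) 556 = 159 \left(-97\right) 556 = \left(-15423\right) 556 = -8575188$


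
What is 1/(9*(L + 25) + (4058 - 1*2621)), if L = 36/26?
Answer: 13/21768 ≈ 0.00059721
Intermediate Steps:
L = 18/13 (L = 36*(1/26) = 18/13 ≈ 1.3846)
1/(9*(L + 25) + (4058 - 1*2621)) = 1/(9*(18/13 + 25) + (4058 - 1*2621)) = 1/(9*(343/13) + (4058 - 2621)) = 1/(3087/13 + 1437) = 1/(21768/13) = 13/21768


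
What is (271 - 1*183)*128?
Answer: 11264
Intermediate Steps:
(271 - 1*183)*128 = (271 - 183)*128 = 88*128 = 11264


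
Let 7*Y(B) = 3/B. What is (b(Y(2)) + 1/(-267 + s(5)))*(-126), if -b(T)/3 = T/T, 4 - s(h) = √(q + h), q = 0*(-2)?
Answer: 13088565/34582 - 63*√5/34582 ≈ 378.48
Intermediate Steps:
q = 0
s(h) = 4 - √h (s(h) = 4 - √(0 + h) = 4 - √h)
Y(B) = 3/(7*B) (Y(B) = (3/B)/7 = 3/(7*B))
b(T) = -3 (b(T) = -3*T/T = -3*1 = -3)
(b(Y(2)) + 1/(-267 + s(5)))*(-126) = (-3 + 1/(-267 + (4 - √5)))*(-126) = (-3 + 1/(-263 - √5))*(-126) = 378 - 126/(-263 - √5)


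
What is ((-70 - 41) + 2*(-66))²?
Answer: 59049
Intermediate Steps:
((-70 - 41) + 2*(-66))² = (-111 - 132)² = (-243)² = 59049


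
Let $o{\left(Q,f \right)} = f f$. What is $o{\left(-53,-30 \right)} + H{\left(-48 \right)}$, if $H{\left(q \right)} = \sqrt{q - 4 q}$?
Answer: $912$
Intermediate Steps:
$o{\left(Q,f \right)} = f^{2}$
$H{\left(q \right)} = \sqrt{3} \sqrt{- q}$ ($H{\left(q \right)} = \sqrt{- 3 q} = \sqrt{3} \sqrt{- q}$)
$o{\left(-53,-30 \right)} + H{\left(-48 \right)} = \left(-30\right)^{2} + \sqrt{3} \sqrt{\left(-1\right) \left(-48\right)} = 900 + \sqrt{3} \sqrt{48} = 900 + \sqrt{3} \cdot 4 \sqrt{3} = 900 + 12 = 912$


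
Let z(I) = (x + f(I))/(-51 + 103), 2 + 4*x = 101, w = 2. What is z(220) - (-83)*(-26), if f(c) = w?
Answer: -448757/208 ≈ -2157.5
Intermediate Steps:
x = 99/4 (x = -½ + (¼)*101 = -½ + 101/4 = 99/4 ≈ 24.750)
f(c) = 2
z(I) = 107/208 (z(I) = (99/4 + 2)/(-51 + 103) = (107/4)/52 = (107/4)*(1/52) = 107/208)
z(220) - (-83)*(-26) = 107/208 - (-83)*(-26) = 107/208 - 1*2158 = 107/208 - 2158 = -448757/208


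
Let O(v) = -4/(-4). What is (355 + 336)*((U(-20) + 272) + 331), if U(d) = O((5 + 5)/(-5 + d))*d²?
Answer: 693073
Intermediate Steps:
O(v) = 1 (O(v) = -4*(-¼) = 1)
U(d) = d² (U(d) = 1*d² = d²)
(355 + 336)*((U(-20) + 272) + 331) = (355 + 336)*(((-20)² + 272) + 331) = 691*((400 + 272) + 331) = 691*(672 + 331) = 691*1003 = 693073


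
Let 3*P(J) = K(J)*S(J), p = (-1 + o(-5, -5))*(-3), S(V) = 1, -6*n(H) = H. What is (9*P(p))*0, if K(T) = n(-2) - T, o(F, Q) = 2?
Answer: 0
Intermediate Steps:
n(H) = -H/6
K(T) = 1/3 - T (K(T) = -1/6*(-2) - T = 1/3 - T)
p = -3 (p = (-1 + 2)*(-3) = 1*(-3) = -3)
P(J) = 1/9 - J/3 (P(J) = ((1/3 - J)*1)/3 = (1/3 - J)/3 = 1/9 - J/3)
(9*P(p))*0 = (9*(1/9 - 1/3*(-3)))*0 = (9*(1/9 + 1))*0 = (9*(10/9))*0 = 10*0 = 0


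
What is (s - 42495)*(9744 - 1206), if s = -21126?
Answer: -543196098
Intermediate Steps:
(s - 42495)*(9744 - 1206) = (-21126 - 42495)*(9744 - 1206) = -63621*8538 = -543196098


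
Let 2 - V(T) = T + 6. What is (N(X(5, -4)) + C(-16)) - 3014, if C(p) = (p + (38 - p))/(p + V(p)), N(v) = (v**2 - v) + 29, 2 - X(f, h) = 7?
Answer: -5929/2 ≈ -2964.5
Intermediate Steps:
V(T) = -4 - T (V(T) = 2 - (T + 6) = 2 - (6 + T) = 2 + (-6 - T) = -4 - T)
X(f, h) = -5 (X(f, h) = 2 - 1*7 = 2 - 7 = -5)
N(v) = 29 + v**2 - v
C(p) = -19/2 (C(p) = (p + (38 - p))/(p + (-4 - p)) = 38/(-4) = 38*(-1/4) = -19/2)
(N(X(5, -4)) + C(-16)) - 3014 = ((29 + (-5)**2 - 1*(-5)) - 19/2) - 3014 = ((29 + 25 + 5) - 19/2) - 3014 = (59 - 19/2) - 3014 = 99/2 - 3014 = -5929/2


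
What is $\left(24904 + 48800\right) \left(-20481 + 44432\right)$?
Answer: $1765284504$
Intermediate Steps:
$\left(24904 + 48800\right) \left(-20481 + 44432\right) = 73704 \cdot 23951 = 1765284504$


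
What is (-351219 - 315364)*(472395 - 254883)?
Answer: -144989801496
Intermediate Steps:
(-351219 - 315364)*(472395 - 254883) = -666583*217512 = -144989801496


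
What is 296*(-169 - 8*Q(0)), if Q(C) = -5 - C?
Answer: -38184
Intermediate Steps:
296*(-169 - 8*Q(0)) = 296*(-169 - 8*(-5 - 1*0)) = 296*(-169 - 8*(-5 + 0)) = 296*(-169 - 8*(-5)) = 296*(-169 + 40) = 296*(-129) = -38184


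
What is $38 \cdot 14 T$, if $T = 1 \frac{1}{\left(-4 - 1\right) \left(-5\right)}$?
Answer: $\frac{532}{25} \approx 21.28$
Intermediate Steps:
$T = \frac{1}{25}$ ($T = 1 \frac{1}{\left(-5\right) \left(-5\right)} = 1 \cdot \frac{1}{25} = \frac{1}{25} \approx 0.04$)
$38 \cdot 14 T = 38 \cdot 14 \cdot \frac{1}{25} = 532 \cdot \frac{1}{25} = \frac{532}{25}$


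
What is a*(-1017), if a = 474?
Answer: -482058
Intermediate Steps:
a*(-1017) = 474*(-1017) = -482058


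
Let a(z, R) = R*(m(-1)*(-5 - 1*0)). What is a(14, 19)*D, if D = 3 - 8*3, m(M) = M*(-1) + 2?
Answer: 5985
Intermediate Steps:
m(M) = 2 - M (m(M) = -M + 2 = 2 - M)
D = -21 (D = 3 - 24 = -21)
a(z, R) = -15*R (a(z, R) = R*((2 - 1*(-1))*(-5 - 1*0)) = R*((2 + 1)*(-5 + 0)) = R*(3*(-5)) = R*(-15) = -15*R)
a(14, 19)*D = -15*19*(-21) = -285*(-21) = 5985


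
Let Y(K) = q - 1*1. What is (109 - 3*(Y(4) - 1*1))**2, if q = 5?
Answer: 10000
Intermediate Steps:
Y(K) = 4 (Y(K) = 5 - 1*1 = 5 - 1 = 4)
(109 - 3*(Y(4) - 1*1))**2 = (109 - 3*(4 - 1*1))**2 = (109 - 3*(4 - 1))**2 = (109 - 3*3)**2 = (109 - 9)**2 = 100**2 = 10000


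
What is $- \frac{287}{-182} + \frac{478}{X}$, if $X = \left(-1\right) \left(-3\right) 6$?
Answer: $\frac{6583}{234} \approx 28.132$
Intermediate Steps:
$X = 18$ ($X = 3 \cdot 6 = 18$)
$- \frac{287}{-182} + \frac{478}{X} = - \frac{287}{-182} + \frac{478}{18} = \left(-287\right) \left(- \frac{1}{182}\right) + 478 \cdot \frac{1}{18} = \frac{41}{26} + \frac{239}{9} = \frac{6583}{234}$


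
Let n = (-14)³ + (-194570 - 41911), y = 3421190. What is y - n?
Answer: 3660415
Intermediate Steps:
n = -239225 (n = -2744 - 236481 = -239225)
y - n = 3421190 - 1*(-239225) = 3421190 + 239225 = 3660415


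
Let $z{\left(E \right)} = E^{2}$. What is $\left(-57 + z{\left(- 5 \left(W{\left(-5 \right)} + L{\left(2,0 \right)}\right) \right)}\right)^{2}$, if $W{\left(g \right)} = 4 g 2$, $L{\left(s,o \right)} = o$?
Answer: $1595443249$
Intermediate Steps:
$W{\left(g \right)} = 8 g$
$\left(-57 + z{\left(- 5 \left(W{\left(-5 \right)} + L{\left(2,0 \right)}\right) \right)}\right)^{2} = \left(-57 + \left(- 5 \left(8 \left(-5\right) + 0\right)\right)^{2}\right)^{2} = \left(-57 + \left(- 5 \left(-40 + 0\right)\right)^{2}\right)^{2} = \left(-57 + \left(\left(-5\right) \left(-40\right)\right)^{2}\right)^{2} = \left(-57 + 200^{2}\right)^{2} = \left(-57 + 40000\right)^{2} = 39943^{2} = 1595443249$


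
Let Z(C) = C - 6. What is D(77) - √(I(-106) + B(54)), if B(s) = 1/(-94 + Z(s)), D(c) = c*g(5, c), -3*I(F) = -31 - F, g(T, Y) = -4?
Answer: -308 - I*√52946/46 ≈ -308.0 - 5.0022*I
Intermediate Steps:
I(F) = 31/3 + F/3 (I(F) = -(-31 - F)/3 = 31/3 + F/3)
Z(C) = -6 + C
D(c) = -4*c (D(c) = c*(-4) = -4*c)
B(s) = 1/(-100 + s) (B(s) = 1/(-94 + (-6 + s)) = 1/(-100 + s))
D(77) - √(I(-106) + B(54)) = -4*77 - √((31/3 + (⅓)*(-106)) + 1/(-100 + 54)) = -308 - √((31/3 - 106/3) + 1/(-46)) = -308 - √(-25 - 1/46) = -308 - √(-1151/46) = -308 - I*√52946/46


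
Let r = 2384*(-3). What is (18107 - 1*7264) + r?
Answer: 3691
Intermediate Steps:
r = -7152
(18107 - 1*7264) + r = (18107 - 1*7264) - 7152 = (18107 - 7264) - 7152 = 10843 - 7152 = 3691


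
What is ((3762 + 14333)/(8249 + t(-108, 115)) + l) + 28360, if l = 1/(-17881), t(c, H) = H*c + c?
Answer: 197234492606/6955709 ≈ 28356.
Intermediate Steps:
t(c, H) = c + H*c
l = -1/17881 ≈ -5.5925e-5
((3762 + 14333)/(8249 + t(-108, 115)) + l) + 28360 = ((3762 + 14333)/(8249 - 108*(1 + 115)) - 1/17881) + 28360 = (18095/(8249 - 108*116) - 1/17881) + 28360 = (18095/(8249 - 12528) - 1/17881) + 28360 = (18095/(-4279) - 1/17881) + 28360 = (18095*(-1/4279) - 1/17881) + 28360 = (-1645/389 - 1/17881) + 28360 = -29414634/6955709 + 28360 = 197234492606/6955709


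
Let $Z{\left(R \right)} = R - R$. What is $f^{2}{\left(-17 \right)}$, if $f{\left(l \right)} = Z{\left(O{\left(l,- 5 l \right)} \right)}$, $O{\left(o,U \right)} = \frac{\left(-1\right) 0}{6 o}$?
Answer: $0$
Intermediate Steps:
$O{\left(o,U \right)} = 0$ ($O{\left(o,U \right)} = 0 \frac{1}{6 o} = 0$)
$Z{\left(R \right)} = 0$
$f{\left(l \right)} = 0$
$f^{2}{\left(-17 \right)} = 0^{2} = 0$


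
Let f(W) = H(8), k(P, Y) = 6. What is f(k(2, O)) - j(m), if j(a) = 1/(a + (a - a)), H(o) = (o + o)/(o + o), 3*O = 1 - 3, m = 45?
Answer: 44/45 ≈ 0.97778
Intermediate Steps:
O = -⅔ (O = (1 - 3)/3 = (⅓)*(-2) = -⅔ ≈ -0.66667)
H(o) = 1 (H(o) = (2*o)/((2*o)) = (2*o)*(1/(2*o)) = 1)
f(W) = 1
j(a) = 1/a (j(a) = 1/(a + 0) = 1/a)
f(k(2, O)) - j(m) = 1 - 1/45 = 44/45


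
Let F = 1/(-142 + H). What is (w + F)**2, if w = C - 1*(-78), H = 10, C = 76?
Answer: 413186929/17424 ≈ 23714.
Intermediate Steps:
w = 154 (w = 76 - 1*(-78) = 76 + 78 = 154)
F = -1/132 (F = 1/(-142 + 10) = 1/(-132) = -1/132 ≈ -0.0075758)
(w + F)**2 = (154 - 1/132)**2 = (20327/132)**2 = 413186929/17424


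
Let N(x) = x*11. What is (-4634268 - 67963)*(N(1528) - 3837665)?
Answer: 17966552231967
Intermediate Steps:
N(x) = 11*x
(-4634268 - 67963)*(N(1528) - 3837665) = (-4634268 - 67963)*(11*1528 - 3837665) = -4702231*(16808 - 3837665) = -4702231*(-3820857) = 17966552231967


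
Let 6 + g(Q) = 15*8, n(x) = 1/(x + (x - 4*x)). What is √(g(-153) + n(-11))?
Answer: √55198/22 ≈ 10.679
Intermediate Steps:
n(x) = -1/(2*x) (n(x) = 1/(x - 3*x) = 1/(-2*x) = -1/(2*x))
g(Q) = 114 (g(Q) = -6 + 15*8 = -6 + 120 = 114)
√(g(-153) + n(-11)) = √(114 - ½/(-11)) = √(114 - ½*(-1/11)) = √(114 + 1/22) = √(2509/22) = √55198/22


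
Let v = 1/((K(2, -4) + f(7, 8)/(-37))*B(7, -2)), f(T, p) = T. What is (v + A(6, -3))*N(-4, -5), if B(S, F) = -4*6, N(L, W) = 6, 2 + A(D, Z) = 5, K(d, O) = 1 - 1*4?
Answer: 8533/472 ≈ 18.078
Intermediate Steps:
K(d, O) = -3 (K(d, O) = 1 - 4 = -3)
A(D, Z) = 3 (A(D, Z) = -2 + 5 = 3)
B(S, F) = -24
v = 37/2832 (v = 1/(-3 + 7/(-37)*(-24)) = -1/24/(-3 + 7*(-1/37)) = -1/24/(-3 - 7/37) = -1/24/(-118/37) = -37/118*(-1/24) = 37/2832 ≈ 0.013065)
(v + A(6, -3))*N(-4, -5) = (37/2832 + 3)*6 = (8533/2832)*6 = 8533/472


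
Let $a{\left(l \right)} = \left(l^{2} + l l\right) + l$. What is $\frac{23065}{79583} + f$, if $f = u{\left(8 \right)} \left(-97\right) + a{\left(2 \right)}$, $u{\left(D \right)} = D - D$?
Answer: $\frac{116985}{11369} \approx 10.29$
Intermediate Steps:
$u{\left(D \right)} = 0$
$a{\left(l \right)} = l + 2 l^{2}$ ($a{\left(l \right)} = \left(l^{2} + l^{2}\right) + l = 2 l^{2} + l = l + 2 l^{2}$)
$f = 10$ ($f = 0 \left(-97\right) + 2 \left(1 + 2 \cdot 2\right) = 0 + 2 \left(1 + 4\right) = 0 + 2 \cdot 5 = 0 + 10 = 10$)
$\frac{23065}{79583} + f = \frac{23065}{79583} + 10 = 23065 \cdot \frac{1}{79583} + 10 = \frac{3295}{11369} + 10 = \frac{116985}{11369}$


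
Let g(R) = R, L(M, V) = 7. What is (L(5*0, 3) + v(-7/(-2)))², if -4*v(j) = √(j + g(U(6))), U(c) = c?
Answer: (56 - √38)²/64 ≈ 38.806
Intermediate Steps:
v(j) = -√(6 + j)/4 (v(j) = -√(j + 6)/4 = -√(6 + j)/4)
(L(5*0, 3) + v(-7/(-2)))² = (7 - √(6 - 7/(-2))/4)² = (7 - √(6 - 7*(-½))/4)² = (7 - √(6 + 7/2)/4)² = (7 - √38/8)²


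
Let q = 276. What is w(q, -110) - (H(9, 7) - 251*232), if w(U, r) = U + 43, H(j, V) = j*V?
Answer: 58488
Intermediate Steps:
H(j, V) = V*j
w(U, r) = 43 + U
w(q, -110) - (H(9, 7) - 251*232) = (43 + 276) - (7*9 - 251*232) = 319 - (63 - 58232) = 319 - 1*(-58169) = 319 + 58169 = 58488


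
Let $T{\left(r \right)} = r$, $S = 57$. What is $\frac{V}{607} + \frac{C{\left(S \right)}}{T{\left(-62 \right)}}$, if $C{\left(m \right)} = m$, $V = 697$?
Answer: $\frac{8615}{37634} \approx 0.22892$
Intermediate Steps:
$\frac{V}{607} + \frac{C{\left(S \right)}}{T{\left(-62 \right)}} = \frac{697}{607} + \frac{57}{-62} = 697 \cdot \frac{1}{607} + 57 \left(- \frac{1}{62}\right) = \frac{697}{607} - \frac{57}{62} = \frac{8615}{37634}$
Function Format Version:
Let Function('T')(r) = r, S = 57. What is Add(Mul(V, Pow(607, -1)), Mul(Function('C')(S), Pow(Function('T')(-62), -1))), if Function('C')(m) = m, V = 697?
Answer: Rational(8615, 37634) ≈ 0.22892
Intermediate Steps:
Add(Mul(V, Pow(607, -1)), Mul(Function('C')(S), Pow(Function('T')(-62), -1))) = Add(Mul(697, Pow(607, -1)), Mul(57, Pow(-62, -1))) = Add(Mul(697, Rational(1, 607)), Mul(57, Rational(-1, 62))) = Add(Rational(697, 607), Rational(-57, 62)) = Rational(8615, 37634)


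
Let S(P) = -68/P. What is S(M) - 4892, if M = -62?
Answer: -151618/31 ≈ -4890.9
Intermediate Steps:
S(M) - 4892 = -68/(-62) - 4892 = -68*(-1/62) - 4892 = 34/31 - 4892 = -151618/31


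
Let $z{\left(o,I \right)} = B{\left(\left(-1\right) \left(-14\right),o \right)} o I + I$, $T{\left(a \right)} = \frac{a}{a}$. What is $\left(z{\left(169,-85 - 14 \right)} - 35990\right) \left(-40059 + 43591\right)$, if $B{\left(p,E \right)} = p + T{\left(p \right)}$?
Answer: $-1013874728$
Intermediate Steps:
$T{\left(a \right)} = 1$
$B{\left(p,E \right)} = 1 + p$ ($B{\left(p,E \right)} = p + 1 = 1 + p$)
$z{\left(o,I \right)} = I + 15 I o$ ($z{\left(o,I \right)} = \left(1 - -14\right) o I + I = \left(1 + 14\right) o I + I = 15 o I + I = 15 I o + I = I + 15 I o$)
$\left(z{\left(169,-85 - 14 \right)} - 35990\right) \left(-40059 + 43591\right) = \left(\left(-85 - 14\right) \left(1 + 15 \cdot 169\right) - 35990\right) \left(-40059 + 43591\right) = \left(\left(-85 - 14\right) \left(1 + 2535\right) - 35990\right) 3532 = \left(\left(-99\right) 2536 - 35990\right) 3532 = \left(-251064 - 35990\right) 3532 = \left(-287054\right) 3532 = -1013874728$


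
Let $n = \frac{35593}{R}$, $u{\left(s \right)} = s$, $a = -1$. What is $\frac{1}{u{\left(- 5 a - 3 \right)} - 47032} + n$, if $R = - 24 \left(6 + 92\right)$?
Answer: $- \frac{836970571}{55307280} \approx -15.133$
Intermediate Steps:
$R = -2352$ ($R = \left(-24\right) 98 = -2352$)
$n = - \frac{35593}{2352}$ ($n = \frac{35593}{-2352} = 35593 \left(- \frac{1}{2352}\right) = - \frac{35593}{2352} \approx -15.133$)
$\frac{1}{u{\left(- 5 a - 3 \right)} - 47032} + n = \frac{1}{\left(\left(-5\right) \left(-1\right) - 3\right) - 47032} - \frac{35593}{2352} = \frac{1}{\left(5 - 3\right) - 47032} - \frac{35593}{2352} = \frac{1}{2 - 47032} - \frac{35593}{2352} = \frac{1}{-47030} - \frac{35593}{2352} = - \frac{1}{47030} - \frac{35593}{2352} = - \frac{836970571}{55307280}$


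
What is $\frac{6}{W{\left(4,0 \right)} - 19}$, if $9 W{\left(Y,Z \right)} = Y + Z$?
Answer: $- \frac{54}{167} \approx -0.32335$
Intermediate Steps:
$W{\left(Y,Z \right)} = \frac{Y}{9} + \frac{Z}{9}$ ($W{\left(Y,Z \right)} = \frac{Y + Z}{9} = \frac{Y}{9} + \frac{Z}{9}$)
$\frac{6}{W{\left(4,0 \right)} - 19} = \frac{6}{\left(\frac{1}{9} \cdot 4 + \frac{1}{9} \cdot 0\right) - 19} = \frac{6}{\left(\frac{4}{9} + 0\right) - 19} = \frac{6}{\frac{4}{9} - 19} = \frac{6}{- \frac{167}{9}} = 6 \left(- \frac{9}{167}\right) = - \frac{54}{167}$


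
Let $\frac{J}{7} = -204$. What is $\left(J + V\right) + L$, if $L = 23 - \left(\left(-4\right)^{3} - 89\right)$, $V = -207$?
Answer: $-1459$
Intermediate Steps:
$J = -1428$ ($J = 7 \left(-204\right) = -1428$)
$L = 176$ ($L = 23 - \left(-64 - 89\right) = 23 - -153 = 23 + 153 = 176$)
$\left(J + V\right) + L = \left(-1428 - 207\right) + 176 = -1635 + 176 = -1459$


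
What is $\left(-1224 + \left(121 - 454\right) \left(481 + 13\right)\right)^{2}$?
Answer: $27465107076$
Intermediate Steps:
$\left(-1224 + \left(121 - 454\right) \left(481 + 13\right)\right)^{2} = \left(-1224 - 164502\right)^{2} = \left(-165726\right)^{2} = 27465107076$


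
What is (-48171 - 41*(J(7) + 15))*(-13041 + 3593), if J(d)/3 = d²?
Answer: 517873224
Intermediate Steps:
J(d) = 3*d²
(-48171 - 41*(J(7) + 15))*(-13041 + 3593) = (-48171 - 41*(3*7² + 15))*(-13041 + 3593) = (-48171 - 41*(3*49 + 15))*(-9448) = (-48171 - 41*(147 + 15))*(-9448) = (-48171 - 41*162)*(-9448) = (-48171 - 6642)*(-9448) = -54813*(-9448) = 517873224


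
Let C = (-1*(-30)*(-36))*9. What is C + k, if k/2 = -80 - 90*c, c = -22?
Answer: -5920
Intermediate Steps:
k = 3800 (k = 2*(-80 - 90*(-22)) = 2*(-80 + 1980) = 2*1900 = 3800)
C = -9720 (C = (30*(-36))*9 = -1080*9 = -9720)
C + k = -9720 + 3800 = -5920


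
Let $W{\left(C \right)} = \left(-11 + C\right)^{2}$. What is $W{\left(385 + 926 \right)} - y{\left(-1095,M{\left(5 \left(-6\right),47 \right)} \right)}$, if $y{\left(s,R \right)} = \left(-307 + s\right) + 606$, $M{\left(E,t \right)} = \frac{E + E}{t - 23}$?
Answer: $1690796$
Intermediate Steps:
$M{\left(E,t \right)} = \frac{2 E}{-23 + t}$
$y{\left(s,R \right)} = 299 + s$
$W{\left(385 + 926 \right)} - y{\left(-1095,M{\left(5 \left(-6\right),47 \right)} \right)} = \left(-11 + \left(385 + 926\right)\right)^{2} - \left(299 - 1095\right) = \left(-11 + 1311\right)^{2} - -796 = 1300^{2} + 796 = 1690000 + 796 = 1690796$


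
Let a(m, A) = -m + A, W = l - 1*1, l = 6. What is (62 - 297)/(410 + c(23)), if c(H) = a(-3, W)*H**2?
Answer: -235/4642 ≈ -0.050625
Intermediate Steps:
W = 5 (W = 6 - 1*1 = 6 - 1 = 5)
a(m, A) = A - m
c(H) = 8*H**2 (c(H) = (5 - 1*(-3))*H**2 = (5 + 3)*H**2 = 8*H**2)
(62 - 297)/(410 + c(23)) = (62 - 297)/(410 + 8*23**2) = -235/(410 + 8*529) = -235/(410 + 4232) = -235/4642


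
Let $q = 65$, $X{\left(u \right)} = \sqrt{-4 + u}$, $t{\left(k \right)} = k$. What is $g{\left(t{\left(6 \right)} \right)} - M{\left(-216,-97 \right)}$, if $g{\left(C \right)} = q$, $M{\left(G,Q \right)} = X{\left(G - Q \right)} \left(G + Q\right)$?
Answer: $65 + 313 i \sqrt{123} \approx 65.0 + 3471.3 i$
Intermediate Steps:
$M{\left(G,Q \right)} = \sqrt{-4 + G - Q} \left(G + Q\right)$ ($M{\left(G,Q \right)} = \sqrt{-4 + \left(G - Q\right)} \left(G + Q\right) = \sqrt{-4 + G - Q} \left(G + Q\right)$)
$g{\left(C \right)} = 65$
$g{\left(t{\left(6 \right)} \right)} - M{\left(-216,-97 \right)} = 65 - \sqrt{-4 - 216 - -97} \left(-216 - 97\right) = 65 - \sqrt{-4 - 216 + 97} \left(-313\right) = 65 - \sqrt{-123} \left(-313\right) = 65 - i \sqrt{123} \left(-313\right) = 65 - - 313 i \sqrt{123} = 65 + 313 i \sqrt{123}$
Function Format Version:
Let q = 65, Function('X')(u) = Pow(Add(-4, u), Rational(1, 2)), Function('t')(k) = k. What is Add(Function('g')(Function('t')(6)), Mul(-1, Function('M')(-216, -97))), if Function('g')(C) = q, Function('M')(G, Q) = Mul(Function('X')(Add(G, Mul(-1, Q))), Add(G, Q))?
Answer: Add(65, Mul(313, I, Pow(123, Rational(1, 2)))) ≈ Add(65.000, Mul(3471.3, I))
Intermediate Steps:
Function('M')(G, Q) = Mul(Pow(Add(-4, G, Mul(-1, Q)), Rational(1, 2)), Add(G, Q)) (Function('M')(G, Q) = Mul(Pow(Add(-4, Add(G, Mul(-1, Q))), Rational(1, 2)), Add(G, Q)) = Mul(Pow(Add(-4, G, Mul(-1, Q)), Rational(1, 2)), Add(G, Q)))
Function('g')(C) = 65
Add(Function('g')(Function('t')(6)), Mul(-1, Function('M')(-216, -97))) = Add(65, Mul(-1, Mul(Pow(Add(-4, -216, Mul(-1, -97)), Rational(1, 2)), Add(-216, -97)))) = Add(65, Mul(-1, Mul(Pow(Add(-4, -216, 97), Rational(1, 2)), -313))) = Add(65, Mul(-1, Mul(Pow(-123, Rational(1, 2)), -313))) = Add(65, Mul(-1, Mul(Mul(I, Pow(123, Rational(1, 2))), -313))) = Add(65, Mul(-1, Mul(-313, I, Pow(123, Rational(1, 2))))) = Add(65, Mul(313, I, Pow(123, Rational(1, 2))))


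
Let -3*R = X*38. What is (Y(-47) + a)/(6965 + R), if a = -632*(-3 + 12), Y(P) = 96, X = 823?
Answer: 16776/10379 ≈ 1.6163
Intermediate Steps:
a = -5688 (a = -632*9 = -5688)
R = -31274/3 (R = -823*38/3 = -⅓*31274 = -31274/3 ≈ -10425.)
(Y(-47) + a)/(6965 + R) = (96 - 5688)/(6965 - 31274/3) = -5592/(-10379/3) = -5592*(-3/10379) = 16776/10379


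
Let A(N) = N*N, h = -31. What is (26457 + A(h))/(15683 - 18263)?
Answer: -13709/1290 ≈ -10.627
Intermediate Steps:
A(N) = N²
(26457 + A(h))/(15683 - 18263) = (26457 + (-31)²)/(15683 - 18263) = (26457 + 961)/(-2580) = 27418*(-1/2580) = -13709/1290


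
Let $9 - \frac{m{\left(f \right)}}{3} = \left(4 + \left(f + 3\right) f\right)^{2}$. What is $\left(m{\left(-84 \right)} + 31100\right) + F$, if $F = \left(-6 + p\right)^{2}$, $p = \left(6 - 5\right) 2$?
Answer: $-139015449$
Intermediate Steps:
$p = 2$ ($p = 1 \cdot 2 = 2$)
$F = 16$ ($F = \left(-6 + 2\right)^{2} = \left(-4\right)^{2} = 16$)
$m{\left(f \right)} = 27 - 3 \left(4 + f \left(3 + f\right)\right)^{2}$ ($m{\left(f \right)} = 27 - 3 \left(4 + \left(f + 3\right) f\right)^{2} = 27 - 3 \left(4 + \left(3 + f\right) f\right)^{2} = 27 - 3 \left(4 + f \left(3 + f\right)\right)^{2}$)
$\left(m{\left(-84 \right)} + 31100\right) + F = \left(\left(27 - 3 \left(4 + \left(-84\right)^{2} + 3 \left(-84\right)\right)^{2}\right) + 31100\right) + 16 = \left(\left(27 - 3 \left(4 + 7056 - 252\right)^{2}\right) + 31100\right) + 16 = \left(\left(27 - 3 \cdot 6808^{2}\right) + 31100\right) + 16 = \left(\left(27 - 139046592\right) + 31100\right) + 16 = \left(-139046565 + 31100\right) + 16 = -139015465 + 16 = -139015449$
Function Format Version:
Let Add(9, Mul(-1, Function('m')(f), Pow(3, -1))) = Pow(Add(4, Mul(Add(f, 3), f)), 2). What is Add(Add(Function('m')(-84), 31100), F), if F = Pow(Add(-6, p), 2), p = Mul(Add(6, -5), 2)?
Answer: -139015449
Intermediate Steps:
p = 2 (p = Mul(1, 2) = 2)
F = 16 (F = Pow(Add(-6, 2), 2) = Pow(-4, 2) = 16)
Function('m')(f) = Add(27, Mul(-3, Pow(Add(4, Mul(f, Add(3, f))), 2))) (Function('m')(f) = Add(27, Mul(-3, Pow(Add(4, Mul(Add(f, 3), f)), 2))) = Add(27, Mul(-3, Pow(Add(4, Mul(Add(3, f), f)), 2))) = Add(27, Mul(-3, Pow(Add(4, Mul(f, Add(3, f))), 2))))
Add(Add(Function('m')(-84), 31100), F) = Add(Add(Add(27, Mul(-3, Pow(Add(4, Pow(-84, 2), Mul(3, -84)), 2))), 31100), 16) = Add(Add(Add(27, Mul(-3, Pow(Add(4, 7056, -252), 2))), 31100), 16) = Add(Add(Add(27, Mul(-3, Pow(6808, 2))), 31100), 16) = Add(Add(Add(27, Mul(-3, 46348864)), 31100), 16) = Add(Add(Add(27, -139046592), 31100), 16) = Add(Add(-139046565, 31100), 16) = Add(-139015465, 16) = -139015449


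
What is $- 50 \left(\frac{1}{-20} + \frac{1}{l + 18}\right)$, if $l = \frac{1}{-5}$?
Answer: $- \frac{55}{178} \approx -0.30899$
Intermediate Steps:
$l = - \frac{1}{5} \approx -0.2$
$- 50 \left(\frac{1}{-20} + \frac{1}{l + 18}\right) = - 50 \left(\frac{1}{-20} + \frac{1}{- \frac{1}{5} + 18}\right) = - 50 \left(- \frac{1}{20} + \frac{1}{\frac{89}{5}}\right) = - 50 \left(- \frac{1}{20} + \frac{5}{89}\right) = \left(-50\right) \frac{11}{1780} = - \frac{55}{178}$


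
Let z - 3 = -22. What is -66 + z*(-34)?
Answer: 580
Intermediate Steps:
z = -19 (z = 3 - 22 = -19)
-66 + z*(-34) = -66 - 19*(-34) = -66 + 646 = 580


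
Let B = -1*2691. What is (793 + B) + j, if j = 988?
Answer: -910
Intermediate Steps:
B = -2691
(793 + B) + j = (793 - 2691) + 988 = -1898 + 988 = -910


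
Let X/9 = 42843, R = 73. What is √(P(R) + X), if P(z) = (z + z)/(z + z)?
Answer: 2*√96397 ≈ 620.96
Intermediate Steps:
P(z) = 1 (P(z) = (2*z)/((2*z)) = (2*z)*(1/(2*z)) = 1)
X = 385587 (X = 9*42843 = 385587)
√(P(R) + X) = √(1 + 385587) = √385588 = 2*√96397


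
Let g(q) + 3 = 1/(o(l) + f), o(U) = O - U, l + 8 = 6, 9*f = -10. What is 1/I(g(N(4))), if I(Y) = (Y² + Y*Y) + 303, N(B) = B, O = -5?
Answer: 1369/443607 ≈ 0.0030861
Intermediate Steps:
f = -10/9 (f = (⅑)*(-10) = -10/9 ≈ -1.1111)
l = -2 (l = -8 + 6 = -2)
o(U) = -5 - U
g(q) = -120/37 (g(q) = -3 + 1/((-5 - 1*(-2)) - 10/9) = -3 + 1/((-5 + 2) - 10/9) = -3 + 1/(-3 - 10/9) = -3 + 1/(-37/9) = -3 - 9/37 = -120/37)
I(Y) = 303 + 2*Y² (I(Y) = (Y² + Y²) + 303 = 2*Y² + 303 = 303 + 2*Y²)
1/I(g(N(4))) = 1/(303 + 2*(-120/37)²) = 1/(303 + 2*(14400/1369)) = 1/(303 + 28800/1369) = 1/(443607/1369) = 1369/443607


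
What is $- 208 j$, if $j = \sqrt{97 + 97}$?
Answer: $- 208 \sqrt{194} \approx -2897.1$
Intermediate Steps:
$j = \sqrt{194} \approx 13.928$
$- 208 j = - 208 \sqrt{194}$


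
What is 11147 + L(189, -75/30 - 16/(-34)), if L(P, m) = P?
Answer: 11336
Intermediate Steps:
11147 + L(189, -75/30 - 16/(-34)) = 11147 + 189 = 11336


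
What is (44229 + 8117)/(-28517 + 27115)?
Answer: -26173/701 ≈ -37.337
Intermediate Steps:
(44229 + 8117)/(-28517 + 27115) = 52346/(-1402) = 52346*(-1/1402) = -26173/701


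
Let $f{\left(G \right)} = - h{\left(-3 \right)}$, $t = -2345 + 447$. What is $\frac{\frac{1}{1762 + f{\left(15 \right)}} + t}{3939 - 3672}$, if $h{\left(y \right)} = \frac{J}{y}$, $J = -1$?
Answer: $- \frac{10030927}{1411095} \approx -7.1086$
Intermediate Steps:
$h{\left(y \right)} = - \frac{1}{y}$
$t = -1898$
$f{\left(G \right)} = - \frac{1}{3}$ ($f{\left(G \right)} = - \frac{-1}{-3} = - \frac{\left(-1\right) \left(-1\right)}{3} = \left(-1\right) \frac{1}{3} = - \frac{1}{3}$)
$\frac{\frac{1}{1762 + f{\left(15 \right)}} + t}{3939 - 3672} = \frac{\frac{1}{1762 - \frac{1}{3}} - 1898}{3939 - 3672} = \frac{\frac{1}{\frac{5285}{3}} - 1898}{267} = \left(\frac{3}{5285} - 1898\right) \frac{1}{267} = \left(- \frac{10030927}{5285}\right) \frac{1}{267} = - \frac{10030927}{1411095}$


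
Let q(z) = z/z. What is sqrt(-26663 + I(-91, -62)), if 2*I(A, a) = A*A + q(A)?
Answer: I*sqrt(22522) ≈ 150.07*I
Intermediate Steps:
q(z) = 1
I(A, a) = 1/2 + A**2/2 (I(A, a) = (A*A + 1)/2 = (A**2 + 1)/2 = (1 + A**2)/2 = 1/2 + A**2/2)
sqrt(-26663 + I(-91, -62)) = sqrt(-26663 + (1/2 + (1/2)*(-91)**2)) = sqrt(-26663 + (1/2 + (1/2)*8281)) = sqrt(-26663 + (1/2 + 8281/2)) = sqrt(-26663 + 4141) = sqrt(-22522) = I*sqrt(22522)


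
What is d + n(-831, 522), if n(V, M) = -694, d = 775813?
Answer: 775119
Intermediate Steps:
d + n(-831, 522) = 775813 - 694 = 775119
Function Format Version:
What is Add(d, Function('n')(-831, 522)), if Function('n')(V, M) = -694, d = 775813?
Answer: 775119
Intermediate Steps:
Add(d, Function('n')(-831, 522)) = Add(775813, -694) = 775119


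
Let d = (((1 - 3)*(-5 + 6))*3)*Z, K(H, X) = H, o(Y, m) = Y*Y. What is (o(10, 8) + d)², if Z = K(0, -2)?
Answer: 10000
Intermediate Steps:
o(Y, m) = Y²
Z = 0
d = 0 (d = (((1 - 3)*(-5 + 6))*3)*0 = (-2*1*3)*0 = -2*3*0 = -6*0 = 0)
(o(10, 8) + d)² = (10² + 0)² = (100 + 0)² = 100² = 10000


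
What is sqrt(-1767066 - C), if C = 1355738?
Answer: 2*I*sqrt(780701) ≈ 1767.1*I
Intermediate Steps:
sqrt(-1767066 - C) = sqrt(-1767066 - 1*1355738) = sqrt(-1767066 - 1355738) = sqrt(-3122804) = 2*I*sqrt(780701)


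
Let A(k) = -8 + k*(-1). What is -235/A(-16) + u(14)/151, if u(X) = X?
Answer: -35373/1208 ≈ -29.282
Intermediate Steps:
A(k) = -8 - k
-235/A(-16) + u(14)/151 = -235/(-8 - 1*(-16)) + 14/151 = -235/(-8 + 16) + 14*(1/151) = -235/8 + 14/151 = -35373/1208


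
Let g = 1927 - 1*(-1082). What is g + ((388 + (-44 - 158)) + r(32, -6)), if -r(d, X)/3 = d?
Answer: 3099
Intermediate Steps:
r(d, X) = -3*d
g = 3009 (g = 1927 + 1082 = 3009)
g + ((388 + (-44 - 158)) + r(32, -6)) = 3009 + ((388 + (-44 - 158)) - 3*32) = 3009 + ((388 - 202) - 96) = 3009 + (186 - 96) = 3009 + 90 = 3099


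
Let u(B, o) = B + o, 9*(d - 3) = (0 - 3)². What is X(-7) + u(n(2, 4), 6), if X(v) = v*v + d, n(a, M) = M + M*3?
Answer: 75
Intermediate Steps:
d = 4 (d = 3 + (0 - 3)²/9 = 3 + (⅑)*(-3)² = 3 + (⅑)*9 = 3 + 1 = 4)
n(a, M) = 4*M (n(a, M) = M + 3*M = 4*M)
X(v) = 4 + v² (X(v) = v*v + 4 = v² + 4 = 4 + v²)
X(-7) + u(n(2, 4), 6) = (4 + (-7)²) + (4*4 + 6) = (4 + 49) + (16 + 6) = 53 + 22 = 75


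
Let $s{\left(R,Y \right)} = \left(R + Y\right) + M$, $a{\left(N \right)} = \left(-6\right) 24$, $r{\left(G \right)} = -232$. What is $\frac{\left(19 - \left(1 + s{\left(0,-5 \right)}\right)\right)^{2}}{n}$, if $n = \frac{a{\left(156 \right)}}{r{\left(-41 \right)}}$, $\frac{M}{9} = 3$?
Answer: $\frac{232}{9} \approx 25.778$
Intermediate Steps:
$M = 27$ ($M = 9 \cdot 3 = 27$)
$a{\left(N \right)} = -144$
$n = \frac{18}{29}$ ($n = - \frac{144}{-232} = \left(-144\right) \left(- \frac{1}{232}\right) = \frac{18}{29} \approx 0.62069$)
$s{\left(R,Y \right)} = 27 + R + Y$ ($s{\left(R,Y \right)} = \left(R + Y\right) + 27 = 27 + R + Y$)
$\frac{\left(19 - \left(1 + s{\left(0,-5 \right)}\right)\right)^{2}}{n} = \frac{\left(19 + \left(\left(-27 - \left(27 + 0 - 5\right)\right) + 26\right)\right)^{2}}{\frac{18}{29}} = \left(19 + \left(\left(-27 - 22\right) + 26\right)\right)^{2} \cdot \frac{29}{18} = \left(19 + \left(-49 + 26\right)\right)^{2} \cdot \frac{29}{18} = \left(19 - 23\right)^{2} \cdot \frac{29}{18} = \left(-4\right)^{2} \cdot \frac{29}{18} = 16 \cdot \frac{29}{18} = \frac{232}{9}$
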